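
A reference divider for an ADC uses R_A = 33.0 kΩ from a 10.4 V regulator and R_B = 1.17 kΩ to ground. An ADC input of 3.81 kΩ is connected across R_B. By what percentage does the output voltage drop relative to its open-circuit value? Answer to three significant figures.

22.9 %

The divider's output (Thévenin) resistance is R_A‖R_B = 1.130 kΩ.
Fractional drop under load = R_th/(R_th + R_L) = 1.130 / (1.130 + 3.81) = 0.2287.
So the output falls by 22.9 %.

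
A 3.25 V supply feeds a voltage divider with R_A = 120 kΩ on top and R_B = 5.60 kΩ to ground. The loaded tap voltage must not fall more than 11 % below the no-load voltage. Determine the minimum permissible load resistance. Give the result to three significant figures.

R_L(min) ≈ 43.3 kΩ

Output resistance R_th = R_A‖R_B = (120 × 5.60)/125.6 = 5.350 kΩ.
The fractional drop is R_th/(R_th + R_L); requiring this ≤ 0.110 gives R_L ≥ R_th(1/0.110 − 1) = 5.350 × 8.091 = 43.3 kΩ.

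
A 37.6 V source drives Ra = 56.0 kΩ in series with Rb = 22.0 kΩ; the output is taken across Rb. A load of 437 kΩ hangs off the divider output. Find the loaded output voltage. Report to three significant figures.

V_out ≈ 10.2 V

The load sits in parallel with Rb: Rb‖R_L = (22.0 × 437) / (22.0 + 437) = 20.95 kΩ.
V_out = 37.6 × 20.95 / (56.0 + 20.95) = 37.6 × 20.95/76.95 = 10.2 V.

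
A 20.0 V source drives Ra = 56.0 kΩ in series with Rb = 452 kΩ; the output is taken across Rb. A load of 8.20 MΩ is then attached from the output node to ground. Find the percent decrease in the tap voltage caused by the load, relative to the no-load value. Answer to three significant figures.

The divider's output (Thévenin) resistance is Ra‖Rb = 49.83 kΩ.
Fractional drop under load = R_th/(R_th + R_L) = 49.83 / (49.83 + 8200) = 0.006040.
So the output falls by 0.604 %.

0.604 %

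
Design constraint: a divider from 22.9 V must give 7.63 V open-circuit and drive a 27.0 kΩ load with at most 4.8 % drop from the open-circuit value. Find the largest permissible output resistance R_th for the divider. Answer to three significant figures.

R_th ≤ 1.36 kΩ

Loading drop = R_th/(R_th + R_L) ≤ 0.0480, so R_th ≤ R_L · ε/(1−ε) = 27.0 kΩ × 0.0480/0.9520 = 1.36 kΩ.
(Any R1, R2 with R2/(R1+R2) = 0.333 and R1‖R2 ≤ 1.36 kΩ will meet the spec.)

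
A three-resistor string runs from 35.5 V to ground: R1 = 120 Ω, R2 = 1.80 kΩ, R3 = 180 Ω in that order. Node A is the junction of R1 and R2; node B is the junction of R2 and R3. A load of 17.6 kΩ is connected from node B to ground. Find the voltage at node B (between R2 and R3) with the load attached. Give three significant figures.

V ≈ 3.01 V

At node B, R3 is in parallel with the load: R3‖R_L = 178.2 Ω.
Below node A the resistance is R2 + (R3‖R_L) = 1978 Ω, so V_A = 35.5 × 1978/2098 = 33.47 V.
Then V_B = V_A × (R3‖R_L)/(R2 + R3‖R_L) = 33.47 × 178.2/1978 = 3.01 V.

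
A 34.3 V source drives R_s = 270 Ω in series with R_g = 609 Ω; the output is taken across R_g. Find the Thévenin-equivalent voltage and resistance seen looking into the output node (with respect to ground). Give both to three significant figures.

V_th is the open-circuit tap voltage: 34.3 × 609/(270 + 609) = 23.8 V.
With the supply zeroed, R_s and R_g appear in parallel from the tap: R_th = R_s‖R_g = (270 × 609)/879.0 = 187 Ω.

V_th = 23.8 V, R_th = 187 Ω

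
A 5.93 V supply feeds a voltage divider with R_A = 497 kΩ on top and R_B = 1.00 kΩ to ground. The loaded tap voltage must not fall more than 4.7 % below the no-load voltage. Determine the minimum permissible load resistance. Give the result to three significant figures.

Output resistance R_th = R_A‖R_B = (497000 × 1000)/498000 = 998.0 Ω.
The fractional drop is R_th/(R_th + R_L); requiring this ≤ 0.0470 gives R_L ≥ R_th(1/0.0470 − 1) = 998.0 × 20.28 = 20.2 kΩ.

R_L(min) ≈ 20.2 kΩ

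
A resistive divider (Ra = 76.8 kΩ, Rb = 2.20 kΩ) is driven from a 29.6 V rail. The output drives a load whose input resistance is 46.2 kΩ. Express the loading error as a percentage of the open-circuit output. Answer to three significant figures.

The divider's output (Thévenin) resistance is Ra‖Rb = 2.139 kΩ.
Fractional drop under load = R_th/(R_th + R_L) = 2.139 / (2.139 + 46.2) = 0.04424.
So the output falls by 4.42 %.

4.42 %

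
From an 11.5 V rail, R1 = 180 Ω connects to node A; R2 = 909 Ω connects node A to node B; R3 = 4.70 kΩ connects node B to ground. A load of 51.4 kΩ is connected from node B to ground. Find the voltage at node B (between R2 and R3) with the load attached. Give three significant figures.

At node B, R3 is in parallel with the load: R3‖R_L = 4306 Ω.
Below node A the resistance is R2 + (R3‖R_L) = 5215 Ω, so V_A = 11.5 × 5215/5395 = 11.12 V.
Then V_B = V_A × (R3‖R_L)/(R2 + R3‖R_L) = 11.12 × 4306/5215 = 9.18 V.

V ≈ 9.18 V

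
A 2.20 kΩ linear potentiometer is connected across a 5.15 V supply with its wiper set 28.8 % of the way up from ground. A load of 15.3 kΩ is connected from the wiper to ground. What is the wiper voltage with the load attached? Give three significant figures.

The wiper splits the pot into (1−α)R = 1566 Ω above and αR = 633.6 Ω below.
Lower section ‖ load = 608.4 Ω.
V_wiper = 5.15 × 608.4/(1566 + 608.4) = 1.44 V.

V ≈ 1.44 V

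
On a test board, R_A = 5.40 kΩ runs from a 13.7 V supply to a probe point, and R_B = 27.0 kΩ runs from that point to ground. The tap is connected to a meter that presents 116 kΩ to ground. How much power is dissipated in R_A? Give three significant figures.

P ≈ 1.36 mW

Total resistance from the source is R_A + (R_B‖R_L) = 27.30 kΩ, so I = 13.7/27.30 kΩ = 0.5018 mA.
P = I²·R_A = (0.5018 mA)² × 5.40 kΩ = 1.36 mW.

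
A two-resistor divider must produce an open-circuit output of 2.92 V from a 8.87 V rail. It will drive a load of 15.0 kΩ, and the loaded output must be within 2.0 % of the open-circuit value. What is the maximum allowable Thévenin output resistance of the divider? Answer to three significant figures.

Loading drop = R_th/(R_th + R_L) ≤ 0.0200, so R_th ≤ R_L · ε/(1−ε) = 15.0 kΩ × 0.0200/0.9800 = 306 Ω.
(Any R1, R2 with R2/(R1+R2) = 0.329 and R1‖R2 ≤ 306 Ω will meet the spec.)

R_th ≤ 306 Ω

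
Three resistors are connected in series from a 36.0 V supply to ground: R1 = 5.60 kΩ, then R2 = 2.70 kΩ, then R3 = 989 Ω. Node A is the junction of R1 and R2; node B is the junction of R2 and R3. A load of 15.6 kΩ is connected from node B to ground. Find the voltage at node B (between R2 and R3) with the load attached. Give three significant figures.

At node B, R3 is in parallel with the load: R3‖R_L = 930.0 Ω.
Below node A the resistance is R2 + (R3‖R_L) = 3630 Ω, so V_A = 36.0 × 3630/9230 = 14.16 V.
Then V_B = V_A × (R3‖R_L)/(R2 + R3‖R_L) = 14.16 × 930.0/3630 = 3.63 V.

V ≈ 3.63 V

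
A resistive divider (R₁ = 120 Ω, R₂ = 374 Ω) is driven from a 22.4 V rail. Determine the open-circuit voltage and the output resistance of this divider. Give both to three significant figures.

V_th = 17.0 V, R_th = 90.9 Ω

V_th is the open-circuit tap voltage: 22.4 × 374/(120 + 374) = 17.0 V.
With the supply zeroed, R₁ and R₂ appear in parallel from the tap: R_th = R₁‖R₂ = (120 × 374)/494.0 = 90.9 Ω.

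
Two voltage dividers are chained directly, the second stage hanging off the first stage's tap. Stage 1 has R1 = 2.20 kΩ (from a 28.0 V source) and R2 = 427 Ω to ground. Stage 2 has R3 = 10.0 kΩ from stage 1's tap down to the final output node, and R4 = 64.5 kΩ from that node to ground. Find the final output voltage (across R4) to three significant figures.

V_out ≈ 3.92 V

Stage 2 presents R3+R4 = 74500 Ω as a load on stage 1's tap.
Stage 1's lower leg becomes R2‖(R3+R4) = 424.6 Ω, so V_mid = 28.0 × 424.6/2625 = 4.529 V.
Stage 2 is itself unloaded: V_out = V_mid × R4/(R3+R4) = 4.529 × 64500/74500 = 3.92 V.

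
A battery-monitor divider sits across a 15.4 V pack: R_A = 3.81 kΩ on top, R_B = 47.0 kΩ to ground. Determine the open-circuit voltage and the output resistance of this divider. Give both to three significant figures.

V_th = 14.2 V, R_th = 3.52 kΩ

V_th is the open-circuit tap voltage: 15.4 × 47.0/(3.81 + 47.0) = 14.2 V.
With the supply zeroed, R_A and R_B appear in parallel from the tap: R_th = R_A‖R_B = (3.81 × 47.0)/50.81 = 3.52 kΩ.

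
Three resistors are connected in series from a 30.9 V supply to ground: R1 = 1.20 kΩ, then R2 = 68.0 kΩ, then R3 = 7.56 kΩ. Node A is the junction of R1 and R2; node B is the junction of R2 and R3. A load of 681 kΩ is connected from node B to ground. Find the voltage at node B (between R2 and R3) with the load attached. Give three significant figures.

At node B, R3 is in parallel with the load: R3‖R_L = 7.477 kΩ.
Below node A the resistance is R2 + (R3‖R_L) = 75.48 kΩ, so V_A = 30.9 × 75.48/76.68 = 30.42 V.
Then V_B = V_A × (R3‖R_L)/(R2 + R3‖R_L) = 30.42 × 7.477/75.48 = 3.01 V.

V ≈ 3.01 V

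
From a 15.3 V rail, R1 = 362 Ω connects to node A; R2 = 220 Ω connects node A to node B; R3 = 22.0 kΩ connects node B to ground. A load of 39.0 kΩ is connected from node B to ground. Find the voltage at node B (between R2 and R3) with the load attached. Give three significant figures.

At node B, R3 is in parallel with the load: R3‖R_L = 14070 Ω.
Below node A the resistance is R2 + (R3‖R_L) = 14290 Ω, so V_A = 15.3 × 14290/14650 = 14.92 V.
Then V_B = V_A × (R3‖R_L)/(R2 + R3‖R_L) = 14.92 × 14070/14290 = 14.7 V.

V ≈ 14.7 V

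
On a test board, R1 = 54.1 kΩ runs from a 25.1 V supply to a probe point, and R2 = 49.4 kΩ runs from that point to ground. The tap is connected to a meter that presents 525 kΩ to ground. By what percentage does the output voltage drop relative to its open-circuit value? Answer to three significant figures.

4.69 %

The divider's output (Thévenin) resistance is R1‖R2 = 25.82 kΩ.
Fractional drop under load = R_th/(R_th + R_L) = 25.82 / (25.82 + 525) = 0.04688.
So the output falls by 4.69 %.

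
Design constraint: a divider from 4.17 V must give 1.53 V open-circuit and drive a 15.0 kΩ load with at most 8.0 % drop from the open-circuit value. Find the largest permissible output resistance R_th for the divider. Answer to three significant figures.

R_th ≤ 1.30 kΩ

Loading drop = R_th/(R_th + R_L) ≤ 0.0800, so R_th ≤ R_L · ε/(1−ε) = 15.0 kΩ × 0.0800/0.9200 = 1.30 kΩ.
(Any R1, R2 with R2/(R1+R2) = 0.367 and R1‖R2 ≤ 1.30 kΩ will meet the spec.)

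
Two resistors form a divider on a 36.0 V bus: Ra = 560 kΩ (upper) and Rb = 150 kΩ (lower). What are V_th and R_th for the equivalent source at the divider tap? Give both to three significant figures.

V_th is the open-circuit tap voltage: 36.0 × 150/(560 + 150) = 7.61 V.
With the supply zeroed, Ra and Rb appear in parallel from the tap: R_th = Ra‖Rb = (560 × 150)/710.0 = 118 kΩ.

V_th = 7.61 V, R_th = 118 kΩ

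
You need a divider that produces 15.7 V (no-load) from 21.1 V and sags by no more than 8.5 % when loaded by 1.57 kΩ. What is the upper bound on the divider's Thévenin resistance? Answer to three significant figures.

Loading drop = R_th/(R_th + R_L) ≤ 0.0850, so R_th ≤ R_L · ε/(1−ε) = 1.57 kΩ × 0.0850/0.9150 = 146 Ω.

R_th ≤ 146 Ω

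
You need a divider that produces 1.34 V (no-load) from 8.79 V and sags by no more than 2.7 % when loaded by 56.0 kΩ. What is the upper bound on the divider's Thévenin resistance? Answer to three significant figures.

Loading drop = R_th/(R_th + R_L) ≤ 0.0270, so R_th ≤ R_L · ε/(1−ε) = 56.0 kΩ × 0.0270/0.9730 = 1.55 kΩ.
(Any R1, R2 with R2/(R1+R2) = 0.152 and R1‖R2 ≤ 1.55 kΩ will meet the spec.)

R_th ≤ 1.55 kΩ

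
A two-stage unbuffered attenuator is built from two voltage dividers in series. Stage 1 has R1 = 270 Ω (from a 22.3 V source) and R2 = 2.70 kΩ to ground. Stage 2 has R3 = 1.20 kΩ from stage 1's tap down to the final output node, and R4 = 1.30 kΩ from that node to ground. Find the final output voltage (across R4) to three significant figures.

V_out ≈ 9.60 V

Stage 2 presents R3+R4 = 2500 Ω as a load on stage 1's tap.
Stage 1's lower leg becomes R2‖(R3+R4) = 1298 Ω, so V_mid = 22.3 × 1298/1568 = 18.46 V.
Stage 2 is itself unloaded: V_out = V_mid × R4/(R3+R4) = 18.46 × 1300/2500 = 9.60 V.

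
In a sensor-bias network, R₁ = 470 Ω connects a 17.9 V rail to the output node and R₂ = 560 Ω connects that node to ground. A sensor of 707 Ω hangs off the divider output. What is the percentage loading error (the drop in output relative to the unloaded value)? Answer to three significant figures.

The divider's output (Thévenin) resistance is R₁‖R₂ = 255.5 Ω.
Fractional drop under load = R_th/(R_th + R_L) = 255.5 / (255.5 + 707) = 0.2655.
So the output falls by 26.5 %.

26.5 %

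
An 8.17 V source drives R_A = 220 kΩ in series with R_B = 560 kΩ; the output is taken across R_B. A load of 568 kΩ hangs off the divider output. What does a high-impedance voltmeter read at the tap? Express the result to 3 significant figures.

The load sits in parallel with R_B: R_B‖R_L = (560 × 568) / (560 + 568) = 282.0 kΩ.
V_out = 8.17 × 282.0 / (220 + 282.0) = 8.17 × 282.0/502.0 = 4.59 V.

V_out ≈ 4.59 V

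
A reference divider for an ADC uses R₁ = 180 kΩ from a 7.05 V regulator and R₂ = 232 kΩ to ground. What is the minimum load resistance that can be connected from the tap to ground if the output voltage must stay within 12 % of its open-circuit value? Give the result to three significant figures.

R_L(min) ≈ 743 kΩ

Output resistance R_th = R₁‖R₂ = (180 × 232)/412.0 = 101.4 kΩ.
The fractional drop is R_th/(R_th + R_L); requiring this ≤ 0.120 gives R_L ≥ R_th(1/0.120 − 1) = 101.4 × 7.333 = 743 kΩ.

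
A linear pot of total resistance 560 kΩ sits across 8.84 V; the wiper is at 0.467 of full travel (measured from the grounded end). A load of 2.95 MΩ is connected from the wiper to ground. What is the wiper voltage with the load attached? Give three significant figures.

V ≈ 3.94 V

The wiper splits the pot into (1−α)R = 298.5 kΩ above and αR = 261.5 kΩ below.
Lower section ‖ load = 240.2 kΩ.
V_wiper = 8.84 × 240.2/(298.5 + 240.2) = 3.94 V.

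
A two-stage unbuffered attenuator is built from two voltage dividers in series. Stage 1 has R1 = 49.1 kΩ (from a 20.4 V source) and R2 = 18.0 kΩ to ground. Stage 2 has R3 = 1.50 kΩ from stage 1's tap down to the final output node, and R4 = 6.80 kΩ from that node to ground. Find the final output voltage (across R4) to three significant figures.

Stage 2 presents R3+R4 = 8.300 kΩ as a load on stage 1's tap.
Stage 1's lower leg becomes R2‖(R3+R4) = 5.681 kΩ, so V_mid = 20.4 × 5.681/54.78 = 2.115 V.
Stage 2 is itself unloaded: V_out = V_mid × R4/(R3+R4) = 2.115 × 6.80/8.300 = 1.73 V.

V_out ≈ 1.73 V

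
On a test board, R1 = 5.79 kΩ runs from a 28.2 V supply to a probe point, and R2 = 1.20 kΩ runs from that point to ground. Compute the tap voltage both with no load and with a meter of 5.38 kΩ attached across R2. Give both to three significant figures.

Open-circuit: V = 28.2 × 1.20/(5.79 + 1.20) = 4.84 V.
With the load, R2 becomes R2‖R_L = 0.9812 kΩ, so V = 28.2 × 0.9812/6.771 = 4.09 V.

Unloaded: 4.84 V; loaded: 4.09 V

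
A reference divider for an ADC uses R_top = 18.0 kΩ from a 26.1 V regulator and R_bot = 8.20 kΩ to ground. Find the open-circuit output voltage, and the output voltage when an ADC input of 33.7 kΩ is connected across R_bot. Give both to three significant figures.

Unloaded: 8.17 V; loaded: 7.00 V

Open-circuit: V = 26.1 × 8.20/(18.0 + 8.20) = 8.17 V.
With the load, R_bot becomes R_bot‖R_L = 6.595 kΩ, so V = 26.1 × 6.595/24.60 = 7.00 V.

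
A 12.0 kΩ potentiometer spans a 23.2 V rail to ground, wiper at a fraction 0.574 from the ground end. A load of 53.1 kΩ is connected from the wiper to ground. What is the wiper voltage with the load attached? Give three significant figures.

V ≈ 12.6 V

The wiper splits the pot into (1−α)R = 5.112 kΩ above and αR = 6.888 kΩ below.
Lower section ‖ load = 6.097 kΩ.
V_wiper = 23.2 × 6.097/(5.112 + 6.097) = 12.6 V.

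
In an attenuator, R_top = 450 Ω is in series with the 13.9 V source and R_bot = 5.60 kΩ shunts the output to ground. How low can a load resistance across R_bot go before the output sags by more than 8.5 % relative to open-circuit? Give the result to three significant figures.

R_L(min) ≈ 4.48 kΩ

Output resistance R_th = R_top‖R_bot = (450 × 5600)/6050 = 416.5 Ω.
The fractional drop is R_th/(R_th + R_L); requiring this ≤ 0.0850 gives R_L ≥ R_th(1/0.0850 − 1) = 416.5 × 10.76 = 4.48 kΩ.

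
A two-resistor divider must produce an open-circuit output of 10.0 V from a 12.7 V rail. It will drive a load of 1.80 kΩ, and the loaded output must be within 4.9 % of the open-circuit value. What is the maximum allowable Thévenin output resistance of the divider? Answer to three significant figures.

Loading drop = R_th/(R_th + R_L) ≤ 0.0490, so R_th ≤ R_L · ε/(1−ε) = 1.80 kΩ × 0.0490/0.9510 = 92.7 Ω.

R_th ≤ 92.7 Ω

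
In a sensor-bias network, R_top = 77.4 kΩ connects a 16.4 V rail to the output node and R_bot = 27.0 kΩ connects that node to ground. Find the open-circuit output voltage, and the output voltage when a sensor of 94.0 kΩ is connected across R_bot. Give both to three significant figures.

Open-circuit: V = 16.4 × 27.0/(77.4 + 27.0) = 4.24 V.
With the load, R_bot becomes R_bot‖R_L = 20.98 kΩ, so V = 16.4 × 20.98/98.38 = 3.50 V.

Unloaded: 4.24 V; loaded: 3.50 V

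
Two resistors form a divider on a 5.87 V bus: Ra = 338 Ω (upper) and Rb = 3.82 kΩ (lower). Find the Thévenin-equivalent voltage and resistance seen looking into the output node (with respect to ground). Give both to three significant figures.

V_th is the open-circuit tap voltage: 5.87 × 3820/(338 + 3820) = 5.39 V.
With the supply zeroed, Ra and Rb appear in parallel from the tap: R_th = Ra‖Rb = (338 × 3820)/4158 = 311 Ω.

V_th = 5.39 V, R_th = 311 Ω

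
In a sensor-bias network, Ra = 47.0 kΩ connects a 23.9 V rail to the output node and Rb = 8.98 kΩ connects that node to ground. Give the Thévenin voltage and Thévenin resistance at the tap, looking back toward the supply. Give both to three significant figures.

V_th is the open-circuit tap voltage: 23.9 × 8.98/(47.0 + 8.98) = 3.83 V.
With the supply zeroed, Ra and Rb appear in parallel from the tap: R_th = Ra‖Rb = (47.0 × 8.98)/55.98 = 7.54 kΩ.

V_th = 3.83 V, R_th = 7.54 kΩ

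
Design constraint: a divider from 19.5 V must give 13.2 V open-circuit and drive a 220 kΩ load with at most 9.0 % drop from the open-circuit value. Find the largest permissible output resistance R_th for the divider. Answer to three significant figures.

Loading drop = R_th/(R_th + R_L) ≤ 0.0900, so R_th ≤ R_L · ε/(1−ε) = 220 kΩ × 0.0900/0.9100 = 21.8 kΩ.

R_th ≤ 21.8 kΩ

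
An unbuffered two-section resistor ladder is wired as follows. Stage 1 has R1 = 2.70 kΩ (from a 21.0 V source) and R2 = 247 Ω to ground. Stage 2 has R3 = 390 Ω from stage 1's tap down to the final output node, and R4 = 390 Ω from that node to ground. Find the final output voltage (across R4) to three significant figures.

V_out ≈ 0.682 V

Stage 2 presents R3+R4 = 780.0 Ω as a load on stage 1's tap.
Stage 1's lower leg becomes R2‖(R3+R4) = 187.6 Ω, so V_mid = 21.0 × 187.6/2888 = 1.364 V.
Stage 2 is itself unloaded: V_out = V_mid × R4/(R3+R4) = 1.364 × 390/780.0 = 0.682 V.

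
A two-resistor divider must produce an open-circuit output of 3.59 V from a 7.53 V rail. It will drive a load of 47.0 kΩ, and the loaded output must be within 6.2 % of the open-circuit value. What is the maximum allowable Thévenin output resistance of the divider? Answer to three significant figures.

R_th ≤ 3.11 kΩ

Loading drop = R_th/(R_th + R_L) ≤ 0.0620, so R_th ≤ R_L · ε/(1−ε) = 47.0 kΩ × 0.0620/0.9380 = 3.11 kΩ.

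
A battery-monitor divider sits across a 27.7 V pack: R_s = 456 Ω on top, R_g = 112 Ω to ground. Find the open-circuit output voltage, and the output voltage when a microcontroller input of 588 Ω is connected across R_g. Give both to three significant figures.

Open-circuit: V = 27.7 × 112/(456 + 112) = 5.46 V.
With the load, R_g becomes R_g‖R_L = 94.08 Ω, so V = 27.7 × 94.08/550.1 = 4.74 V.

Unloaded: 5.46 V; loaded: 4.74 V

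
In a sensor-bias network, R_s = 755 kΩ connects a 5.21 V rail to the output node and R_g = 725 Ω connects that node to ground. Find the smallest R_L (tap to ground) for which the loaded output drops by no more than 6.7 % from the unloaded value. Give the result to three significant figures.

Output resistance R_th = R_s‖R_g = (755000 × 725)/755700 = 724.3 Ω.
The fractional drop is R_th/(R_th + R_L); requiring this ≤ 0.0670 gives R_L ≥ R_th(1/0.0670 − 1) = 724.3 × 13.93 = 10.1 kΩ.

R_L(min) ≈ 10.1 kΩ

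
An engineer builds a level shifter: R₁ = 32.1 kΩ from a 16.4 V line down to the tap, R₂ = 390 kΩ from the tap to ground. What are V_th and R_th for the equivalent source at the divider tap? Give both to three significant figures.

V_th is the open-circuit tap voltage: 16.4 × 390/(32.1 + 390) = 15.2 V.
With the supply zeroed, R₁ and R₂ appear in parallel from the tap: R_th = R₁‖R₂ = (32.1 × 390)/422.1 = 29.7 kΩ.

V_th = 15.2 V, R_th = 29.7 kΩ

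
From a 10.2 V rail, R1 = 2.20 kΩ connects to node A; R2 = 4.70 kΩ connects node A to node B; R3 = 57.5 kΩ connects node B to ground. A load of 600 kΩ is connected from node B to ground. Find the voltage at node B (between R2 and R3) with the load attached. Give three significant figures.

At node B, R3 is in parallel with the load: R3‖R_L = 52.47 kΩ.
Below node A the resistance is R2 + (R3‖R_L) = 57.17 kΩ, so V_A = 10.2 × 57.17/59.37 = 9.822 V.
Then V_B = V_A × (R3‖R_L)/(R2 + R3‖R_L) = 9.822 × 52.47/57.17 = 9.01 V.

V ≈ 9.01 V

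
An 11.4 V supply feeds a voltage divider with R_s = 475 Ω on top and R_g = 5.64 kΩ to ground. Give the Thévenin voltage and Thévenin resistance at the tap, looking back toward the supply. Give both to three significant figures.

V_th is the open-circuit tap voltage: 11.4 × 5640/(475 + 5640) = 10.5 V.
With the supply zeroed, R_s and R_g appear in parallel from the tap: R_th = R_s‖R_g = (475 × 5640)/6115 = 438 Ω.

V_th = 10.5 V, R_th = 438 Ω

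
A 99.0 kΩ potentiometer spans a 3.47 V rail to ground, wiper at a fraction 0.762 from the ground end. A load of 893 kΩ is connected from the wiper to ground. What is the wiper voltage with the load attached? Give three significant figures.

The wiper splits the pot into (1−α)R = 23.56 kΩ above and αR = 75.44 kΩ below.
Lower section ‖ load = 69.56 kΩ.
V_wiper = 3.47 × 69.56/(23.56 + 69.56) = 2.59 V.

V ≈ 2.59 V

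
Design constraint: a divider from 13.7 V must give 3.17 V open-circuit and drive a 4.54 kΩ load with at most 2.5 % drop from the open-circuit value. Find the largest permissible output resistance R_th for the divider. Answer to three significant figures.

Loading drop = R_th/(R_th + R_L) ≤ 0.0250, so R_th ≤ R_L · ε/(1−ε) = 4.54 kΩ × 0.0250/0.9750 = 116 Ω.

R_th ≤ 116 Ω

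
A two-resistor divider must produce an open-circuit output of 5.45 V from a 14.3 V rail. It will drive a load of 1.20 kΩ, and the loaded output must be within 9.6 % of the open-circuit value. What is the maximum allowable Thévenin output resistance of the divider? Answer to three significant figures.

R_th ≤ 127 Ω

Loading drop = R_th/(R_th + R_L) ≤ 0.0960, so R_th ≤ R_L · ε/(1−ε) = 1.20 kΩ × 0.0960/0.9040 = 127 Ω.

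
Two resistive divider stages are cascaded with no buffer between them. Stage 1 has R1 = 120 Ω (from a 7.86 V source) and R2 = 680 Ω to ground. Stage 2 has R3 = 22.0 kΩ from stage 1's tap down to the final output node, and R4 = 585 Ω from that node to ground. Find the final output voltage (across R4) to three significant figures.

V_out ≈ 0.172 V

Stage 2 presents R3+R4 = 22580 Ω as a load on stage 1's tap.
Stage 1's lower leg becomes R2‖(R3+R4) = 660.1 Ω, so V_mid = 7.86 × 660.1/780.1 = 6.651 V.
Stage 2 is itself unloaded: V_out = V_mid × R4/(R3+R4) = 6.651 × 585/22580 = 0.172 V.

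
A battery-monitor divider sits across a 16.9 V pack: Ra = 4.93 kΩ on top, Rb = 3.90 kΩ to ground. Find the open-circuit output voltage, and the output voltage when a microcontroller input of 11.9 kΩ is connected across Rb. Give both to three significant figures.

Open-circuit: V = 16.9 × 3.90/(4.93 + 3.90) = 7.46 V.
With the load, Rb becomes Rb‖R_L = 2.937 kΩ, so V = 16.9 × 2.937/7.867 = 6.31 V.

Unloaded: 7.46 V; loaded: 6.31 V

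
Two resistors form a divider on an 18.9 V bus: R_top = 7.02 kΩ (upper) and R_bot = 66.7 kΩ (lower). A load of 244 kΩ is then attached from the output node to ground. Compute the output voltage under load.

V_out ≈ 16.7 V

The load sits in parallel with R_bot: R_bot‖R_L = (66.7 × 244) / (66.7 + 244) = 52.38 kΩ.
V_out = 18.9 × 52.38 / (7.02 + 52.38) = 18.9 × 52.38/59.40 = 16.7 V.
(Unloaded it would have been 17.1 V.)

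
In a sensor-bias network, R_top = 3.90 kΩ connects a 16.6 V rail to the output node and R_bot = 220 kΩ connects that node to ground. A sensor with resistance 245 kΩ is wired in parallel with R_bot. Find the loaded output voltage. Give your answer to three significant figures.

The load sits in parallel with R_bot: R_bot‖R_L = (220 × 245) / (220 + 245) = 115.9 kΩ.
V_out = 16.6 × 115.9 / (3.90 + 115.9) = 16.6 × 115.9/119.8 = 16.1 V.

V_out ≈ 16.1 V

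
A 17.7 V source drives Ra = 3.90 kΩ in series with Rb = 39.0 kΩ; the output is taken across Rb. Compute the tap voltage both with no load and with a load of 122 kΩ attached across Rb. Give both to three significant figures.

Unloaded: 16.1 V; loaded: 15.6 V

Open-circuit: V = 17.7 × 39.0/(3.90 + 39.0) = 16.1 V.
With the load, Rb becomes Rb‖R_L = 29.55 kΩ, so V = 17.7 × 29.55/33.45 = 15.6 V.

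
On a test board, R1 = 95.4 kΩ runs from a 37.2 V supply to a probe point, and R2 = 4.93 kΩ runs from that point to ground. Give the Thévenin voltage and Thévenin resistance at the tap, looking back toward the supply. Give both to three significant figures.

V_th = 1.83 V, R_th = 4.69 kΩ

V_th is the open-circuit tap voltage: 37.2 × 4.93/(95.4 + 4.93) = 1.83 V.
With the supply zeroed, R1 and R2 appear in parallel from the tap: R_th = R1‖R2 = (95.4 × 4.93)/100.3 = 4.69 kΩ.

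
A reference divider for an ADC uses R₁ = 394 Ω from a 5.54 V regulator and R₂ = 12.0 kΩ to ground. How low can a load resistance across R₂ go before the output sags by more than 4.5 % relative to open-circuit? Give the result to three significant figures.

Output resistance R_th = R₁‖R₂ = (394 × 12000)/12390 = 381.5 Ω.
The fractional drop is R_th/(R_th + R_L); requiring this ≤ 0.0450 gives R_L ≥ R_th(1/0.0450 − 1) = 381.5 × 21.22 = 8.10 kΩ.

R_L(min) ≈ 8.10 kΩ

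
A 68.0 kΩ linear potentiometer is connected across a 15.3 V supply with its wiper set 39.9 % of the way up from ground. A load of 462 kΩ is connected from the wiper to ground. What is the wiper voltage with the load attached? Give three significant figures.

The wiper splits the pot into (1−α)R = 40.87 kΩ above and αR = 27.13 kΩ below.
Lower section ‖ load = 25.63 kΩ.
V_wiper = 15.3 × 25.63/(40.87 + 25.63) = 5.90 V.

V ≈ 5.90 V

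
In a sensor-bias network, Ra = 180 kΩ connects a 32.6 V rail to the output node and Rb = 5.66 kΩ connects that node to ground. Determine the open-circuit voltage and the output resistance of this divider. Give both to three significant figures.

V_th is the open-circuit tap voltage: 32.6 × 5.66/(180 + 5.66) = 0.994 V.
With the supply zeroed, Ra and Rb appear in parallel from the tap: R_th = Ra‖Rb = (180 × 5.66)/185.7 = 5.49 kΩ.

V_th = 0.994 V, R_th = 5.49 kΩ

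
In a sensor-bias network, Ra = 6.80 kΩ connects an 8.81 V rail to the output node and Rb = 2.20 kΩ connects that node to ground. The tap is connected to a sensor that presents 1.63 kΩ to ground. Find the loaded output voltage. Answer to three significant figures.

V_out ≈ 1.07 V

The load sits in parallel with Rb: Rb‖R_L = (2.20 × 1.63) / (2.20 + 1.63) = 0.9363 kΩ.
V_out = 8.81 × 0.9363 / (6.80 + 0.9363) = 8.81 × 0.9363/7.736 = 1.07 V.
(Unloaded it would have been 2.15 V.)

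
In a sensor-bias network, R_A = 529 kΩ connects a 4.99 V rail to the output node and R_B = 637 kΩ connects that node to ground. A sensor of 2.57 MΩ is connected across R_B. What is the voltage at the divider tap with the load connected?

The load sits in parallel with R_B: R_B‖R_L = (637 × 2570) / (637 + 2570) = 510.5 kΩ.
V_out = 4.99 × 510.5 / (529 + 510.5) = 4.99 × 510.5/1039 = 2.45 V.

V_out ≈ 2.45 V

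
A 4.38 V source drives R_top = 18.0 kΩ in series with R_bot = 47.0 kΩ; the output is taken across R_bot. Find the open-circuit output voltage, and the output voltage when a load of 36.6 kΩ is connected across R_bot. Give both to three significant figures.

Unloaded: 3.17 V; loaded: 2.34 V

Open-circuit: V = 4.38 × 47.0/(18.0 + 47.0) = 3.17 V.
With the load, R_bot becomes R_bot‖R_L = 20.58 kΩ, so V = 4.38 × 20.58/38.58 = 2.34 V.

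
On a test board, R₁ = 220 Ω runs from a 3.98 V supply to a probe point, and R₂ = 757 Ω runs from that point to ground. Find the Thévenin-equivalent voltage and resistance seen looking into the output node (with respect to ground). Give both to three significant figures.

V_th is the open-circuit tap voltage: 3.98 × 757/(220 + 757) = 3.08 V.
With the supply zeroed, R₁ and R₂ appear in parallel from the tap: R_th = R₁‖R₂ = (220 × 757)/977.0 = 170 Ω.

V_th = 3.08 V, R_th = 170 Ω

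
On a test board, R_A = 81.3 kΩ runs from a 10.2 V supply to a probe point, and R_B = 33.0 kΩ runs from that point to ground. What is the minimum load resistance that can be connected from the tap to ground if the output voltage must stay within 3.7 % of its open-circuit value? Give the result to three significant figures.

Output resistance R_th = R_A‖R_B = (81.3 × 33.0)/114.3 = 23.47 kΩ.
The fractional drop is R_th/(R_th + R_L); requiring this ≤ 0.0370 gives R_L ≥ R_th(1/0.0370 − 1) = 23.47 × 26.03 = 611 kΩ.

R_L(min) ≈ 611 kΩ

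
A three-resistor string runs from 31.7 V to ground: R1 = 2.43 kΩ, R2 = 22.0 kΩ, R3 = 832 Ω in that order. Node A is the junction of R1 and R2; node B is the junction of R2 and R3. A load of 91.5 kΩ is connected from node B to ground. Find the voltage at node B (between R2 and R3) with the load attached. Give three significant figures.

At node B, R3 is in parallel with the load: R3‖R_L = 824.5 Ω.
Below node A the resistance is R2 + (R3‖R_L) = 22820 Ω, so V_A = 31.7 × 22820/25250 = 28.65 V.
Then V_B = V_A × (R3‖R_L)/(R2 + R3‖R_L) = 28.65 × 824.5/22820 = 1.03 V.

V ≈ 1.03 V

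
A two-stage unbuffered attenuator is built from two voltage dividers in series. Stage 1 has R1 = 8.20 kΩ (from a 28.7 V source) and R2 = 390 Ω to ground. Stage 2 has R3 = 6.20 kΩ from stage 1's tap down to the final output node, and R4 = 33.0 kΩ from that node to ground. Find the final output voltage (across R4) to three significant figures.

Stage 2 presents R3+R4 = 39200 Ω as a load on stage 1's tap.
Stage 1's lower leg becomes R2‖(R3+R4) = 386.2 Ω, so V_mid = 28.7 × 386.2/8586 = 1.291 V.
Stage 2 is itself unloaded: V_out = V_mid × R4/(R3+R4) = 1.291 × 33000/39200 = 1.09 V.

V_out ≈ 1.09 V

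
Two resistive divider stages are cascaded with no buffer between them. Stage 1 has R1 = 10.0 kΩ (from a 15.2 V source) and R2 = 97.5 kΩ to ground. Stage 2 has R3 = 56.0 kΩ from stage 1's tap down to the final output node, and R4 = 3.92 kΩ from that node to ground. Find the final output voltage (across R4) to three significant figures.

V_out ≈ 0.783 V

Stage 2 presents R3+R4 = 59.92 kΩ as a load on stage 1's tap.
Stage 1's lower leg becomes R2‖(R3+R4) = 37.11 kΩ, so V_mid = 15.2 × 37.11/47.11 = 11.97 V.
Stage 2 is itself unloaded: V_out = V_mid × R4/(R3+R4) = 11.97 × 3.92/59.92 = 0.783 V.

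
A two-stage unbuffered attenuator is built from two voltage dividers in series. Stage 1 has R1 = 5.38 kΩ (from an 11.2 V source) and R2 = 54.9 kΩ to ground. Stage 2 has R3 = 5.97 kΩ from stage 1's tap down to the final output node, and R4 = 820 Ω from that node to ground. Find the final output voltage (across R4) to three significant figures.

V_out ≈ 0.716 V

Stage 2 presents R3+R4 = 6790 Ω as a load on stage 1's tap.
Stage 1's lower leg becomes R2‖(R3+R4) = 6043 Ω, so V_mid = 11.2 × 6043/11420 = 5.925 V.
Stage 2 is itself unloaded: V_out = V_mid × R4/(R3+R4) = 5.925 × 820/6790 = 0.716 V.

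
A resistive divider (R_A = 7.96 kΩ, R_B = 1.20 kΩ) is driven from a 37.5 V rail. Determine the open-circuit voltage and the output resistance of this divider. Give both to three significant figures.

V_th is the open-circuit tap voltage: 37.5 × 1.20/(7.96 + 1.20) = 4.91 V.
With the supply zeroed, R_A and R_B appear in parallel from the tap: R_th = R_A‖R_B = (7.96 × 1.20)/9.160 = 1.04 kΩ.

V_th = 4.91 V, R_th = 1.04 kΩ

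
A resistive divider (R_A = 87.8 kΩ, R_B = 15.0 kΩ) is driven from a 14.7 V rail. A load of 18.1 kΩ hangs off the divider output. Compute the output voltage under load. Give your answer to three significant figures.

V_out ≈ 1.26 V

The load sits in parallel with R_B: R_B‖R_L = (15.0 × 18.1) / (15.0 + 18.1) = 8.202 kΩ.
V_out = 14.7 × 8.202 / (87.8 + 8.202) = 14.7 × 8.202/96.00 = 1.26 V.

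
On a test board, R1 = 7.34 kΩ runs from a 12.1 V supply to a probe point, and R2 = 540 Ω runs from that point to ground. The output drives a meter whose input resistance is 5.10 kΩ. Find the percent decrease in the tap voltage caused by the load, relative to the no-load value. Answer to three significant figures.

Unloaded V = 12.1 × 540/7880 = 0.82919 V.
Loaded: R2‖R_L = 488.3 Ω, giving V = 12.1 × 488.3/7828 = 0.75475 V.
Drop = (0.82919 − 0.75475) / 0.82919 = 8.98 %.

8.98 %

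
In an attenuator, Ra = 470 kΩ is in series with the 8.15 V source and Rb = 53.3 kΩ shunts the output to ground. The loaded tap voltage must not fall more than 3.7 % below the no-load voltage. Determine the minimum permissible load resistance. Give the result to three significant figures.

Output resistance R_th = Ra‖Rb = (470 × 53.3)/523.3 = 47.87 kΩ.
The fractional drop is R_th/(R_th + R_L); requiring this ≤ 0.0370 gives R_L ≥ R_th(1/0.0370 − 1) = 47.87 × 26.03 = 1.25 MΩ.

R_L(min) ≈ 1.25 MΩ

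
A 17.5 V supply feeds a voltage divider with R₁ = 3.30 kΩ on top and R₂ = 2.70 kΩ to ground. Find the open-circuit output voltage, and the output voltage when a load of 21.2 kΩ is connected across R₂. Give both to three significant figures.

Unloaded: 7.88 V; loaded: 7.36 V

Open-circuit: V = 17.5 × 2.70/(3.30 + 2.70) = 7.88 V.
With the load, R₂ becomes R₂‖R_L = 2.395 kΩ, so V = 17.5 × 2.395/5.695 = 7.36 V.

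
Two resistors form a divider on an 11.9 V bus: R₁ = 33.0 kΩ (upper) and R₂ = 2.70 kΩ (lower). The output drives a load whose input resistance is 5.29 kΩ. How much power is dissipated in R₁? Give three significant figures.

Total resistance from the source is R₁ + (R₂‖R_L) = 34.79 kΩ, so I = 11.9/34.79 kΩ = 0.3421 mA.
P = I²·R₁ = (0.3421 mA)² × 33.0 kΩ = 3.86 mW.

P ≈ 3.86 mW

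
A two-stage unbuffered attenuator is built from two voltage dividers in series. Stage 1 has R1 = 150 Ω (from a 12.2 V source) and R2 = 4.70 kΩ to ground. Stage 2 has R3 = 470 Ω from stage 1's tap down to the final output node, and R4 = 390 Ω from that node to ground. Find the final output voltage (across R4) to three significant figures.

V_out ≈ 4.59 V

Stage 2 presents R3+R4 = 860.0 Ω as a load on stage 1's tap.
Stage 1's lower leg becomes R2‖(R3+R4) = 727.0 Ω, so V_mid = 12.2 × 727.0/877.0 = 10.11 V.
Stage 2 is itself unloaded: V_out = V_mid × R4/(R3+R4) = 10.11 × 390/860.0 = 4.59 V.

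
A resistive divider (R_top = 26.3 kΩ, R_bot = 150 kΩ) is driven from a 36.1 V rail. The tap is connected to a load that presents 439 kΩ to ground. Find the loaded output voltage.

The load sits in parallel with R_bot: R_bot‖R_L = (150 × 439) / (150 + 439) = 111.8 kΩ.
V_out = 36.1 × 111.8 / (26.3 + 111.8) = 36.1 × 111.8/138.1 = 29.2 V.

V_out ≈ 29.2 V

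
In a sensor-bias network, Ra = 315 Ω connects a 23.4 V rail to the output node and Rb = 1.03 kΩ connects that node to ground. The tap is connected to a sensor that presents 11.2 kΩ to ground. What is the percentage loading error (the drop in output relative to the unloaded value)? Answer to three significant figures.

The divider's output (Thévenin) resistance is Ra‖Rb = 241.2 Ω.
Fractional drop under load = R_th/(R_th + R_L) = 241.2 / (241.2 + 11200) = 0.02108.
So the output falls by 2.11 %.

2.11 %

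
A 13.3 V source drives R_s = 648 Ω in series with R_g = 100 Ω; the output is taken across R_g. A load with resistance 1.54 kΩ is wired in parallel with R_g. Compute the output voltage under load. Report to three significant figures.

The load sits in parallel with R_g: R_g‖R_L = (100 × 1540) / (100 + 1540) = 93.90 Ω.
V_out = 13.3 × 93.90 / (648 + 93.90) = 13.3 × 93.90/741.9 = 1.68 V.
(Unloaded it would have been 1.78 V.)

V_out ≈ 1.68 V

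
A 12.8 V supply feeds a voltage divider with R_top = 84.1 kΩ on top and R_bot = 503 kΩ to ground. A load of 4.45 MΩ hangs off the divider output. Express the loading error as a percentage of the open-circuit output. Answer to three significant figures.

1.59 %

The divider's output (Thévenin) resistance is R_top‖R_bot = 72.05 kΩ.
Fractional drop under load = R_th/(R_th + R_L) = 72.05 / (72.05 + 4450) = 0.01593.
So the output falls by 1.59 %.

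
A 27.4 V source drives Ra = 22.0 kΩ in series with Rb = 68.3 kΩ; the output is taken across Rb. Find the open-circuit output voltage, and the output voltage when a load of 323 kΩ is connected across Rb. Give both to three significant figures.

Open-circuit: V = 27.4 × 68.3/(22.0 + 68.3) = 20.7 V.
With the load, Rb becomes Rb‖R_L = 56.38 kΩ, so V = 27.4 × 56.38/78.38 = 19.7 V.

Unloaded: 20.7 V; loaded: 19.7 V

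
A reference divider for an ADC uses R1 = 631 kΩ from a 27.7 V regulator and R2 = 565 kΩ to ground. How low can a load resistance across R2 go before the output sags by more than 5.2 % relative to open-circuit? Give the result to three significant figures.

R_L(min) ≈ 5.43 MΩ

Output resistance R_th = R1‖R2 = (631 × 565)/1196 = 298.1 kΩ.
The fractional drop is R_th/(R_th + R_L); requiring this ≤ 0.0520 gives R_L ≥ R_th(1/0.0520 − 1) = 298.1 × 18.23 = 5.43 MΩ.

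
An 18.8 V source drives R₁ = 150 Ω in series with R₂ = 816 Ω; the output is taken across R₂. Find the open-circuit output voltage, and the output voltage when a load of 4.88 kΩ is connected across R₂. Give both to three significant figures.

Open-circuit: V = 18.8 × 816/(150 + 816) = 15.9 V.
With the load, R₂ becomes R₂‖R_L = 699.1 Ω, so V = 18.8 × 699.1/849.1 = 15.5 V.

Unloaded: 15.9 V; loaded: 15.5 V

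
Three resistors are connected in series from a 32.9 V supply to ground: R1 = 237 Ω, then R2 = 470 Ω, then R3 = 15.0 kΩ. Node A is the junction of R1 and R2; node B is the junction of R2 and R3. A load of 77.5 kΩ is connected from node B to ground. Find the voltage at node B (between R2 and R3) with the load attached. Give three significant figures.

At node B, R3 is in parallel with the load: R3‖R_L = 12570 Ω.
Below node A the resistance is R2 + (R3‖R_L) = 13040 Ω, so V_A = 32.9 × 13040/13270 = 32.31 V.
Then V_B = V_A × (R3‖R_L)/(R2 + R3‖R_L) = 32.31 × 12570/13040 = 31.1 V.

V ≈ 31.1 V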